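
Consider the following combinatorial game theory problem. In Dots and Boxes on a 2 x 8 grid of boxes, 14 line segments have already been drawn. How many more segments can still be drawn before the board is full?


Grid: 2 x 8 boxes, i.e. 3 rows and 9 columns of dots.
Horizontal edges: (rows + 1) * cols = 3 * 8 = 24
Vertical edges: rows * (cols + 1) = 2 * 9 = 18
Total edges: 24 + 18 = 42
Edges drawn: 14
Remaining: 42 - 14 = 28

28


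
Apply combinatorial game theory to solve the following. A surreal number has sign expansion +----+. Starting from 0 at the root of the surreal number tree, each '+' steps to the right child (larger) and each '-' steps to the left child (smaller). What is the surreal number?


Sign expansion: +----+
Rule: track bounds (lo, hi), initially (-inf, +inf). On '+', the current value becomes lo and we move to the simplest number in (value, hi): value + 1 if hi = +inf, otherwise the midpoint (value + hi)/2. On '-', the current value becomes hi and we move to value - 1 if lo = -inf, otherwise the midpoint (lo + value)/2.
Start at 0.
Step 1: sign = +, move right. Bounds: (0, +inf). Value = 1
Step 2: sign = -, move left. Bounds: (0, 1). Value = 1/2
Step 3: sign = -, move left. Bounds: (0, 1/2). Value = 1/4
Step 4: sign = -, move left. Bounds: (0, 1/4). Value = 1/8
Step 5: sign = -, move left. Bounds: (0, 1/8). Value = 1/16
Step 6: sign = +, move right. Bounds: (1/16, 1/8). Value = 3/32
The surreal number with sign expansion +----+ is 3/32.

3/32


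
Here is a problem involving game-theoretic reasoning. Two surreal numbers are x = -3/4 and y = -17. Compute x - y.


x = -3/4, y = -17
Converting to common denominator: 4
x = -3/4, y = -68/4
x - y = -3/4 - -17 = 65/4

65/4


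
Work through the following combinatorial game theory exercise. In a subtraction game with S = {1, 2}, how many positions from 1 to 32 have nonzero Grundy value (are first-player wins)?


Subtraction set S = {1, 2}, so G(n) = n mod 3.
G(n) = 0 when n is a multiple of 3.
Multiples of 3 in [1, 32]: 10
N-positions (nonzero Grundy) = 32 - 10 = 22

22


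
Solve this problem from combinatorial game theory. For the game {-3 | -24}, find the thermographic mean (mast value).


Game = {-3 | -24}, a switch {a | b} with numbers a > b.
Its thermograph has left wall a - t and right wall b + t, which meet at t = (a - b)/2, where both equal (a + b)/2. So the mast (mean value) is at (a + b)/2.
Mean = (-3 + (-24))/2 = -27/2 = -27/2

-27/2


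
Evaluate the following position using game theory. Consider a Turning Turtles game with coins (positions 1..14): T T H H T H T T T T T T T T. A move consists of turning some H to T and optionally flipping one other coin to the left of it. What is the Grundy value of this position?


Coins: T T H H T H T T T T T T T T
Key fact: a single head at position k behaves exactly like a Nim heap of size k (turning it to T and optionally flipping a coin at j < k corresponds to moving the heap from k to j, or to 0), and heads combine as a disjunctive sum (two heads at the same place would cancel, matching j XOR j = 0). So the Nim-value is the XOR of the 1-indexed positions of the heads.
Face-up positions (1-indexed): [3, 4, 6]
XOR 0 with 3: 0 XOR 3 = 3
XOR 3 with 4: 3 XOR 4 = 7
XOR 7 with 6: 7 XOR 6 = 1
Nim-value = 1

1


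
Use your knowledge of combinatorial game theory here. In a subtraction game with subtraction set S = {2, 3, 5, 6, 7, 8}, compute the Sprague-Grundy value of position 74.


The subtraction set is S = {2, 3, 5, 6, 7, 8}.
G(k) = mex{ G(k - s) : s in S, s <= k }. We compute iteratively: G(0) = 0.
G(1) = mex({}) = 0
G(2) = mex({0}) = 1
G(3) = mex({0}) = 1
G(4) = mex({0, 1}) = 2
G(5) = mex({0, 1}) = 2
G(6) = mex({0, 1, 2}) = 3
G(7) = mex({0, 1, 2}) = 3
G(8) = mex({0, 1, 2, 3}) = 4
G(9) = mex({0, 1, 2, 3}) = 4
G(10) = mex({1, 2, 3, 4}) = 0
G(11) = mex({1, 2, 3, 4}) = 0
G(12) = mex({0, 2, 3, 4}) = 1
G(13) = mex({0, 2, 3, 4}) = 1
G(14) = mex({0, 1, 3, 4}) = 2
G(15) = mex({0, 1, 3, 4}) = 2
G(16) = mex({0, 1, 2, 4}) = 3
G(17) = mex({0, 1, 2, 4}) = 3
Observe that G(10)..G(17) = 0, 0, 1, 1, 2, 2, 3, 3 repeats G(0)..G(7) = 0, 0, 1, 1, 2, 2, 3, 3.
For k >= max(S) = 8, G(k) is determined by the previous 8 values G(k-8)..G(k-1); a window of 8 consecutive values has recurred shifted by 10, so by induction G(k + 10) = G(k) for all k >= 0: the sequence is periodic from the start with period 10.
One period: G(0..9) = 0, 0, 1, 1, 2, 2, 3, 3, 4, 4.
74 mod 10 = 4, so G(74) = G(4) = 2.

2


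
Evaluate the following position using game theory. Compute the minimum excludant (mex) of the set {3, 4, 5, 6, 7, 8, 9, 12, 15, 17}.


Set = {3, 4, 5, 6, 7, 8, 9, 12, 15, 17}
0 is NOT in the set. This is the mex.
mex = 0

0


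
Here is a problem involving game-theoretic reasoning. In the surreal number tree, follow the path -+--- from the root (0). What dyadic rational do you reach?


Sign expansion: -+---
Rule: track bounds (lo, hi), initially (-inf, +inf). On '+', the current value becomes lo and we move to the simplest number in (value, hi): value + 1 if hi = +inf, otherwise the midpoint (value + hi)/2. On '-', the current value becomes hi and we move to value - 1 if lo = -inf, otherwise the midpoint (lo + value)/2.
Start at 0.
Step 1: sign = -, move left. Bounds: (-inf, 0). Value = -1
Step 2: sign = +, move right. Bounds: (-1, 0). Value = -1/2
Step 3: sign = -, move left. Bounds: (-1, -1/2). Value = -3/4
Step 4: sign = -, move left. Bounds: (-1, -3/4). Value = -7/8
Step 5: sign = -, move left. Bounds: (-1, -7/8). Value = -15/16
The surreal number with sign expansion -+--- is -15/16.

-15/16


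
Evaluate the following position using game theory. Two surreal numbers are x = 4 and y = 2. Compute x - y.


x = 4, y = 2
x - y = 4 - 2 = 2

2


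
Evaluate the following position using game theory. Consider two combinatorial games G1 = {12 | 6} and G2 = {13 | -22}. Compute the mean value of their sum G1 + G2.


G1 = {12 | 6}, G2 = {13 | -22}
Each is a switch {a | b} with numbers a > b; its mean value is (a + b)/2, and mean value is additive over game sums: m(G1 + G2) = m(G1) + m(G2).
Mean of G1 = (12 + (6))/2 = 18/2 = 9
Mean of G2 = (13 + (-22))/2 = -9/2 = -9/2
Mean of G1 + G2 = 9 + -9/2 = 9/2

9/2


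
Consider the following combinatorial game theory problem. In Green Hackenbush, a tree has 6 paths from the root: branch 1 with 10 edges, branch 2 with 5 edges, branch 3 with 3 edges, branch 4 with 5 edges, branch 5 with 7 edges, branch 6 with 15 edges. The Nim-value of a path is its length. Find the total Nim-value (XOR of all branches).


The tree has 6 branches from the ground vertex.
In Green Hackenbush, the Nim-value of a simple path of length k is k.
Branch 1: length 10, Nim-value = 10
Branch 2: length 5, Nim-value = 5
Branch 3: length 3, Nim-value = 3
Branch 4: length 5, Nim-value = 5
Branch 5: length 7, Nim-value = 7
Branch 6: length 15, Nim-value = 15
Total Nim-value = XOR of all branch values:
0 XOR 10 = 10
10 XOR 5 = 15
15 XOR 3 = 12
12 XOR 5 = 9
9 XOR 7 = 14
14 XOR 15 = 1
Nim-value of the tree = 1

1


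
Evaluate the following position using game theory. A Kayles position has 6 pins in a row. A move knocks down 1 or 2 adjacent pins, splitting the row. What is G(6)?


Kayles: a move removes 1 or 2 adjacent pins from a contiguous row.
Removing pins from a row of k leaves two independent rows (a, b) with a + b = k - 1 (one pin) or a + b = k - 2 (two pins); an end removal gives a = 0.
By Sprague-Grundy, G(k) = mex{ G(a) XOR G(b) } over all these splits. G(0) = 0.
G(1): splits (0,0):0^0=0 -> mex({0}) = 1
G(2): splits (0,1):0^1=1 (0,0):0^0=0 -> mex({0, 1}) = 2
G(3): splits (0,2):0^2=2 (1,1):1^1=0 (0,1):0^1=1 -> mex({0, 1, 2}) = 3
G(4): splits (0,3):0^3=3 (1,2):1^2=3 (0,2):0^2=2 (1,1):1^1=0 -> mex({0, 2, 3}) = 1
G(5): splits (0,4):0^1=1 (1,3):1^3=2 (2,2):2^2=0 (0,3):0^3=3 (1,2):1^2=3 -> mex({0, 1, 2, 3}) = 4
G(6) = mex({0, 1, 2, 4}) = 3
Therefore G(6) = 3.

3


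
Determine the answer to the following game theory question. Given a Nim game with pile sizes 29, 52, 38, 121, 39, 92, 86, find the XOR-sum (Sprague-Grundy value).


We need the XOR (exclusive or) of all pile sizes.
After XOR-ing pile 1 (size 29): 0 XOR 29 = 29
After XOR-ing pile 2 (size 52): 29 XOR 52 = 41
After XOR-ing pile 3 (size 38): 41 XOR 38 = 15
After XOR-ing pile 4 (size 121): 15 XOR 121 = 118
After XOR-ing pile 5 (size 39): 118 XOR 39 = 81
After XOR-ing pile 6 (size 92): 81 XOR 92 = 13
After XOR-ing pile 7 (size 86): 13 XOR 86 = 91
The Nim-value of this position is 91.

91


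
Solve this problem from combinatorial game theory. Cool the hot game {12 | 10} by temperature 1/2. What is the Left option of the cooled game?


Original game: {12 | 10} (a switch {a | b} with a > b).
Cooling by t (for t below the temperature (a - b)/2 = 1) taxes each move by t: {a | b} cooled by t is {a - t | b + t}.
Cooling amount: t = 1/2
Cooled Left option: 12 - 1/2 = 23/2
Cooled Right option: 10 + 1/2 = 21/2
Cooled game: {23/2 | 21/2}
Left option = 23/2

23/2


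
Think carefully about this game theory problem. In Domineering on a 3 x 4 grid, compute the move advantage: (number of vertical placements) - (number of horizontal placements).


Board is 3 x 4 (rows x cols).
Left (vertical) placements: (rows-1) * cols = 2 * 4 = 8
Right (horizontal) placements: rows * (cols-1) = 3 * 3 = 9
Advantage = Left - Right = 8 - 9 = -1

-1


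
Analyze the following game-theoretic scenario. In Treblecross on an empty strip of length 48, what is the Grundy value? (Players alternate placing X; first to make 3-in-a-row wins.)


Treblecross: place X on empty cells; 3-in-a-row wins.
Playing within two cells of an existing X lets the opponent win at once, so sensible play treats the cells i-2..i+2 around each X as dead. The player left with no safe cell loses, so this is a normal-play take-away game on strips of safe cells.
Placing X at cell i (0-indexed) of a strip of k safe cells leaves independent strips of sizes max(0, i-2) and max(0, k-i-3). Hence G(k) = mex{ G(max(0,i-2)) XOR G(max(0,k-i-3)) : 0 <= i < k }, with G(0) = 0.
G(1): splits (0,0):0^0=0 -> mex({0}) = 1
G(2): splits (0,0):0^0=0 -> mex({0}) = 1
G(3): splits (0,0):0^0=0 -> mex({0}) = 1
G(4): splits (0,1):0^1=1 (0,0):0^0=0 -> mex({0, 1}) = 2
G(5): splits (0,2):0^1=1 (0,1):0^1=1 (0,0):0^0=0 -> mex({0, 1}) = 2
G(6) = mex({1}) = 0
G(7) = mex({0, 1, 2}) = 3
G(8) = mex({0, 1, 2}) = 3
G(9) = mex({0, 2}) = 1
G(10) = mex({0, 2, 3}) = 1
G(11) = mex({0, 3}) = 1
G(12) = mex({1, 3}) = 0
G(13) = mex({0, 1, 2, 3}) = 4
G(14) = mex({0, 1, 2}) = 3
G(15) = mex({0, 1, 2}) = 3
G(16) = mex({0, 1, 2, 4}) = 3
G(17) = mex({0, 1, 3, 4}) = 2
G(18) = mex({0, 1, 3, 4}) = 2
G(19) = mex({0, 1, 3, 5}) = 2
G(20) = mex({0, 1, 2, 3, 5}) = 4
G(21) = mex({0, 1, 2, 3, 5}) = 4
G(22) = mex({1, 2, 6}) = 0
G(23) = mex({0, 1, 2, 3, 4, 6}) = 5
G(24) = mex({0, 1, 2, 3, 4}) = 5
G(25) = mex({0, 1, 3, 4, 7}) = 2
G(26) = mex({0, 1, 3, 4, 5, 7}) = 2
G(27) = mex({0, 1, 3, 5}) = 2
G(28) = mex({0, 1, 2, 5}) = 3
G(29) = mex({0, 1, 2, 4, 5, 6}) = 3
G(30) = mex({1, 2, 4, 6}) = 0
G(31) = mex({0, 1, 2, 3, 4, 6}) = 5
G(32) = mex({1, 2, 3, 4, 7}) = 0
G(33) = mex({0, 3, 7}) = 1
G(34) = mex({0, 2, 3, 5, 7}) = 1
G(35) = mex({0, 2, 3, 5, 6}) = 1
G(36) = mex({0, 1, 2, 5, 6}) = 3
G(37) = mex({0, 1, 2, 4, 5, 6}) = 3
G(38) = mex({0, 1, 2, 4}) = 3
G(39) = mex({0, 1, 2, 3, 4, 7}) = 5
G(40) = mex({0, 1, 2, 3, 4, 5, 7}) = 6
G(41) = mex({0, 1, 2, 3, 5, 7}) = 4
G(42) = mex({0, 1, 2, 3, 5, 6, 7}) = 4
G(43) = mex({0, 2, 3, 5, 6}) = 1
G(44) = mex({1, 2, 3, 4, 5, 6}) = 0
G(45) = mex({0, 1, 2, 3, 4, 6, 7}) = 5
G(46) = mex({0, 1, 2, 3, 4, 7}) = 5
G(47) = mex({0, 1, 2, 3, 4, 5, 7}) = 6
G(48) = mex({0, 1, 2, 3, 4, 5, 7}) = 6
Therefore G(48) = 6.

6


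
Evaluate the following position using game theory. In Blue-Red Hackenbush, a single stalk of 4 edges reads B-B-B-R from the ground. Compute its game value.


Edges (from ground): B-B-B-R
By Berlekamp's sign-expansion rule, a Blue-Red Hackenbush stalk has the value of the surreal number whose sign sequence is the edge sequence with B -> + and R -> -.
Sign sequence: +++-
Trace the sign expansion in the surreal number tree, starting from 0:
Edge 1: B (sign +) -> bounds (0, +inf), value = 1
Edge 2: B (sign +) -> bounds (1, +inf), value = 2
Edge 3: B (sign +) -> bounds (2, +inf), value = 3
Edge 4: R (sign -) -> bounds (2, 3), value = 5/2
Game value = 5/2

5/2


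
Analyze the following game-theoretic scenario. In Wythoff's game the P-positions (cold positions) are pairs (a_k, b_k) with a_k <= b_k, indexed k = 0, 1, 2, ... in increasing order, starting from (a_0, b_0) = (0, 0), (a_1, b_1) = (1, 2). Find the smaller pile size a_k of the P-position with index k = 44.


By Wythoff's theorem, a_k = floor(k * phi) and b_k = floor(k * phi^2) = a_k + k, where phi = (1 + sqrt(5))/2 is the golden ratio.
phi = (1 + sqrt(5))/2 = 1.618034
k = 44
k * phi = 44 * 1.618034 = 71.193496
a_44 = floor(k * phi) = 71

71


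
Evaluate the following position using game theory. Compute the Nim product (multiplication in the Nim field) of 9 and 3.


Nim multiplication is bilinear over XOR: (u XOR v) * w = (u*w) XOR (v*w).
So we split each operand into its bit components and XOR the pairwise Nim products.
9 = 1 + 8 (as XOR of powers of 2).
3 = 1 + 2 (as XOR of powers of 2).
Using the standard Nim-product table on single bits:
  2*2 = 3,   2*4 = 8,   2*8 = 12,
  4*4 = 6,   4*8 = 11,  8*8 = 13,
and  1*x = x (identity), k*l = l*k (commutative).
Pairwise Nim products:
  1 * 1 = 1
  1 * 2 = 2
  8 * 1 = 8
  8 * 2 = 12
XOR them: 1 XOR 2 XOR 8 XOR 12 = 7.
Result: 9 * 3 = 7 (in Nim).

7


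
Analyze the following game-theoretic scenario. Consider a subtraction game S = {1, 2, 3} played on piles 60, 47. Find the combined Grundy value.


Subtraction set: {1, 2, 3}
For this subtraction set, G(n) = n mod 4 (period = max + 1 = 4).
Pile 1 (size 60): G(60) = 60 mod 4 = 0
Pile 2 (size 47): G(47) = 47 mod 4 = 3
Total Grundy value = XOR of all: 0 XOR 3 = 3

3


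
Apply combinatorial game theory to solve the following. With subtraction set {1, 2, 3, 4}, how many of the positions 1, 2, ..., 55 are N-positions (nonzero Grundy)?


Subtraction set S = {1, 2, 3, 4}, so G(n) = n mod 5.
G(n) = 0 when n is a multiple of 5.
Multiples of 5 in [1, 55]: 11
N-positions (nonzero Grundy) = 55 - 11 = 44

44


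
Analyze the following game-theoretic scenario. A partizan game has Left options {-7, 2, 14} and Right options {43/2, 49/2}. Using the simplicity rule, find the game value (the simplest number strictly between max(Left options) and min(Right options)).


Left options: {-7, 2, 14}, max = 14
Right options: {43/2, 49/2}, min = 43/2
All options are numbers and max(Left) < min(Right), so by the simplicity theorem the value is the simplest (earliest-born) number strictly between 14 and 43/2.
Integers 15 through 21 all lie strictly between 14 and 43/2.
Among integers, the simplest (lowest birthday = smallest |n|; 0 is born on day 0, +-n on day n) is 15.
No non-integer in the interval can be simpler: if x is a non-integer in the interval, then floor(x) or ceil(x) also lies in the interval (the interval contains an integer), and both are proper prefixes of x's sign expansion, i.e. born earlier. So the game value is 15.
Game value = 15

15


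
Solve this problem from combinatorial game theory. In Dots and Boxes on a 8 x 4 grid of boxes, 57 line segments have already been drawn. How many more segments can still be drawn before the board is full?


Grid: 8 x 4 boxes, i.e. 9 rows and 5 columns of dots.
Horizontal edges: (rows + 1) * cols = 9 * 4 = 36
Vertical edges: rows * (cols + 1) = 8 * 5 = 40
Total edges: 36 + 40 = 76
Edges drawn: 57
Remaining: 76 - 57 = 19

19


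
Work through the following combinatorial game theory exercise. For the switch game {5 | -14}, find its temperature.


The game is {5 | -14}, a switch {a | b} with numbers a > b.
Cooling {a | b} by t gives {a - t | b + t}, which stops being hot when a - t = b + t, i.e. at t = (a - b)/2. So the temperature of a switch is (a - b)/2.
Temperature = (Left option - Right option) / 2
= (5 - (-14)) / 2
= 19 / 2
= 19/2

19/2


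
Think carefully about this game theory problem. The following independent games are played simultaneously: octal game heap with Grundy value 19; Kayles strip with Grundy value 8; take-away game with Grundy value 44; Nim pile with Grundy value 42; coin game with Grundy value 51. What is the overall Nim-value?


By the Sprague-Grundy theorem, the Grundy value of a sum of games is the XOR of individual Grundy values.
octal game heap: Grundy value = 19. Running XOR: 0 XOR 19 = 19
Kayles strip: Grundy value = 8. Running XOR: 19 XOR 8 = 27
take-away game: Grundy value = 44. Running XOR: 27 XOR 44 = 55
Nim pile: Grundy value = 42. Running XOR: 55 XOR 42 = 29
coin game: Grundy value = 51. Running XOR: 29 XOR 51 = 46
The combined Grundy value is 46.

46


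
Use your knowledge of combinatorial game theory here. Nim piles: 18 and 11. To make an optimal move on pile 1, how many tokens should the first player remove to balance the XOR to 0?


Piles: 18 and 11
Current XOR: 18 XOR 11 = 25 (non-zero, so this is an N-position).
To make the XOR zero, we need to find a move that balances the piles.
For pile 1 (size 18): target = 18 XOR 25 = 11
We reduce pile 1 from 18 to 11.
Tokens removed: 18 - 11 = 7
Verification: 11 XOR 11 = 0

7


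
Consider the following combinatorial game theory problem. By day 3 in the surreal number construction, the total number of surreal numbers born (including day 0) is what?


Day 0: {|} = 0 is born. Count = 1.
Day n: the number of surreal numbers born by day n is 2^(n+1) - 1.
By day 0: 2^1 - 1 = 1
By day 1: 2^2 - 1 = 3
By day 2: 2^3 - 1 = 7
By day 3: 2^4 - 1 = 15
By day 3: 15 surreal numbers.

15


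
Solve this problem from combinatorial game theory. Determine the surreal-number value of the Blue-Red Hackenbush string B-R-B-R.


Edges (from ground): B-R-B-R
By Berlekamp's sign-expansion rule, a Blue-Red Hackenbush stalk has the value of the surreal number whose sign sequence is the edge sequence with B -> + and R -> -.
Sign sequence: +-+-
Trace the sign expansion in the surreal number tree, starting from 0:
Edge 1: B (sign +) -> bounds (0, +inf), value = 1
Edge 2: R (sign -) -> bounds (0, 1), value = 1/2
Edge 3: B (sign +) -> bounds (1/2, 1), value = 3/4
Edge 4: R (sign -) -> bounds (1/2, 3/4), value = 5/8
Game value = 5/8

5/8


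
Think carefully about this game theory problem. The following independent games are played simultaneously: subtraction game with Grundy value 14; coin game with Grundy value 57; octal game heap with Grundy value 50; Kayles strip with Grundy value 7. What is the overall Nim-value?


By the Sprague-Grundy theorem, the Grundy value of a sum of games is the XOR of individual Grundy values.
subtraction game: Grundy value = 14. Running XOR: 0 XOR 14 = 14
coin game: Grundy value = 57. Running XOR: 14 XOR 57 = 55
octal game heap: Grundy value = 50. Running XOR: 55 XOR 50 = 5
Kayles strip: Grundy value = 7. Running XOR: 5 XOR 7 = 2
The combined Grundy value is 2.

2


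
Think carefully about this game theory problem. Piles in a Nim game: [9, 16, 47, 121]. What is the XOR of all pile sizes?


We need the XOR (exclusive or) of all pile sizes.
After XOR-ing pile 1 (size 9): 0 XOR 9 = 9
After XOR-ing pile 2 (size 16): 9 XOR 16 = 25
After XOR-ing pile 3 (size 47): 25 XOR 47 = 54
After XOR-ing pile 4 (size 121): 54 XOR 121 = 79
The Nim-value of this position is 79.

79


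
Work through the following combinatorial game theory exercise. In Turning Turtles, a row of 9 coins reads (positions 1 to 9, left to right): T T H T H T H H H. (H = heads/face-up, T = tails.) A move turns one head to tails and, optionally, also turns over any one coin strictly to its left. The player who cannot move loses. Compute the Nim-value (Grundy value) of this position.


Coins: T T H T H T H H H
Key fact: a single head at position k behaves exactly like a Nim heap of size k (turning it to T and optionally flipping a coin at j < k corresponds to moving the heap from k to j, or to 0), and heads combine as a disjunctive sum (two heads at the same place would cancel, matching j XOR j = 0). So the Nim-value is the XOR of the 1-indexed positions of the heads.
Face-up positions (1-indexed): [3, 5, 7, 8, 9]
XOR 0 with 3: 0 XOR 3 = 3
XOR 3 with 5: 3 XOR 5 = 6
XOR 6 with 7: 6 XOR 7 = 1
XOR 1 with 8: 1 XOR 8 = 9
XOR 9 with 9: 9 XOR 9 = 0
Nim-value = 0

0


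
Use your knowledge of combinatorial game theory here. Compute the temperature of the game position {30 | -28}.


The game is {30 | -28}, a switch {a | b} with numbers a > b.
Cooling {a | b} by t gives {a - t | b + t}, which stops being hot when a - t = b + t, i.e. at t = (a - b)/2. So the temperature of a switch is (a - b)/2.
Temperature = (Left option - Right option) / 2
= (30 - (-28)) / 2
= 58 / 2
= 29

29


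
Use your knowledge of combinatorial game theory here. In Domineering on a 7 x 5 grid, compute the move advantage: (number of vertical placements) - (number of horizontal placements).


Board is 7 x 5 (rows x cols).
Left (vertical) placements: (rows-1) * cols = 6 * 5 = 30
Right (horizontal) placements: rows * (cols-1) = 7 * 4 = 28
Advantage = Left - Right = 30 - 28 = 2

2


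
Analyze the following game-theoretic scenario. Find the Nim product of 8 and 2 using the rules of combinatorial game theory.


Nim multiplication is bilinear over XOR: (u XOR v) * w = (u*w) XOR (v*w).
So we split each operand into its bit components and XOR the pairwise Nim products.
8 = 8 (as XOR of powers of 2).
2 = 2 (as XOR of powers of 2).
Using the standard Nim-product table on single bits:
  2*2 = 3,   2*4 = 8,   2*8 = 12,
  4*4 = 6,   4*8 = 11,  8*8 = 13,
and  1*x = x (identity), k*l = l*k (commutative).
Pairwise Nim products:
  8 * 2 = 12
XOR them: 12 = 12.
Result: 8 * 2 = 12 (in Nim).

12


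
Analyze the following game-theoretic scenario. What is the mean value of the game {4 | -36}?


Game = {4 | -36}, a switch {a | b} with numbers a > b.
Its thermograph has left wall a - t and right wall b + t, which meet at t = (a - b)/2, where both equal (a + b)/2. So the mast (mean value) is at (a + b)/2.
Mean = (4 + (-36))/2 = -32/2 = -16

-16


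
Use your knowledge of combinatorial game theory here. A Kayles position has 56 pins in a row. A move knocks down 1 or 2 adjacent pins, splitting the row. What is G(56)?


Kayles: a move removes 1 or 2 adjacent pins from a contiguous row.
Removing pins from a row of k leaves two independent rows (a, b) with a + b = k - 1 (one pin) or a + b = k - 2 (two pins); an end removal gives a = 0.
By Sprague-Grundy, G(k) = mex{ G(a) XOR G(b) } over all these splits. G(0) = 0.
G(1): splits (0,0):0^0=0 -> mex({0}) = 1
G(2): splits (0,1):0^1=1 (0,0):0^0=0 -> mex({0, 1}) = 2
G(3): splits (0,2):0^2=2 (1,1):1^1=0 (0,1):0^1=1 -> mex({0, 1, 2}) = 3
G(4): splits (0,3):0^3=3 (1,2):1^2=3 (0,2):0^2=2 (1,1):1^1=0 -> mex({0, 2, 3}) = 1
G(5): splits (0,4):0^1=1 (1,3):1^3=2 (2,2):2^2=0 (0,3):0^3=3 (1,2):1^2=3 -> mex({0, 1, 2, 3}) = 4
G(6) = mex({0, 1, 2, 4}) = 3
G(7) = mex({0, 1, 3, 4, 5}) = 2
G(8) = mex({0, 2, 3, 5, 6}) = 1
G(9) = mex({0, 1, 2, 3, 6, 7}) = 4
G(10) = mex({0, 1, 3, 4, 5, 7}) = 2
G(11) = mex({0, 1, 2, 3, 4, 5}) = 6
G(12) = mex({0, 1, 2, 3, 5, 6, 7}) = 4
G(13) = mex({0, 2, 3, 4, 6, 7}) = 1
G(14) = mex({0, 1, 4, 5, 6, 7}) = 2
G(15) = mex({0, 1, 2, 3, 4, 5, 6}) = 7
G(16) = mex({0, 2, 3, 5, 6, 7}) = 1
G(17) = mex({0, 1, 2, 3, 5, 6, 7}) = 4
G(18) = mex({0, 1, 2, 4, 5, 6}) = 3
G(19) = mex({0, 1, 3, 4, 5, 7}) = 2
G(20) = mex({0, 2, 3, 4, 5, 6, 7}) = 1
G(21) = mex({0, 1, 2, 3, 5, 6, 7}) = 4
G(22) = mex({0, 1, 2, 3, 4, 5, 7}) = 6
G(23) = mex({0, 1, 2, 3, 4, 5, 6}) = 7
G(24) = mex({0, 1, 2, 3, 5, 6, 7}) = 4
G(25) = mex({0, 2, 3, 4, 6, 7}) = 1
G(26) = mex({0, 1, 3, 4, 5, 6, 7}) = 2
G(27) = mex({0, 1, 2, 3, 4, 5, 6, 7}) = 8
G(28) = mex({0, 1, 2, 3, 4, 6, 7, 8}) = 5
G(29) = mex({0, 1, 2, 3, 5, 6, 7, 8, 9}) = 4
G(30) = mex({0, 1, 2, 3, 4, 5, 6, 9, 10}) = 7
G(31) = mex({0, 1, 3, 4, 5, 7, 10, 11}) = 2
G(32) = mex({0, 2, 3, 4, 5, 6, 7, 9, 11}) = 1
G(33) = mex({0, 1, 2, 3, 4, 5, 6, 7, 9, 12}) = 8
G(34) = mex({0, 1, 2, 3, 4, 5, 7, 8, 11, 12}) = 6
G(35) = mex({0, 1, 2, 3, 4, 5, 6, 8, 9, 10, 11}) = 7
G(36) = mex({0, 1, 2, 3, 5, 6, 7, 9, 10}) = 4
G(37) = mex({0, 2, 3, 4, 6, 7, 9, 10, 11, 12}) = 1
G(38) = mex({0, 1, 3, 4, 5, 6, 7, 9, 10, 11, 12}) = 2
G(39) = mex({0, 1, 2, 4, 5, 6, 7, 9, 10, 12, 14}) = 3
G(40) = mex({0, 2, 3, 4, 6, 7, 11, 12, 14}) = 1
G(41) = mex({0, 1, 2, 3, 5, 6, 7, 9, 10, 11, 12}) = 4
G(42) = mex({0, 1, 2, 3, 4, 5, 6, 9, 10}) = 7
G(43) = mex({0, 1, 3, 4, 5, 7, 9, 10, 12, 15}) = 2
G(44) = mex({0, 2, 3, 4, 5, 6, 7, 9, 10, 12, 15}) = 1
G(45) = mex({0, 1, 2, 3, 4, 5, 6, 7, 9, 10, 12, 14}) = 8
G(46) = mex({0, 1, 3, 4, 5, 7, 8, 11, 12, 14}) = 2
G(47) = mex({0, 1, 2, 3, 4, 5, 6, 8, 9, 10, 11, 12}) = 7
G(48) = mex({0, 1, 2, 3, 5, 6, 7, 9, 10}) = 4
G(49) = mex({0, 2, 3, 4, 6, 7, 9, 10, 11, 12, 15}) = 1
G(50) = mex({0, 1, 4, 5, 6, 7, 9, 11, 12, 14, 15}) = 2
G(51) = mex({0, 1, 2, 3, 4, 5, 6, 7, 9, 12, 14, 15}) = 8
G(52) = mex({0, 2, 3, 4, 5, 6, 7, 8, 11, 12, 15}) = 1
G(53) = mex({0, 1, 2, 3, 5, 6, 7, 8, 9, 10, 11, 12}) = 4
G(54) = mex({0, 1, 2, 3, 4, 5, 6, 9, 10}) = 7
G(55) = mex({0, 1, 3, 4, 5, 7, 9, 10, 11, 12}) = 2
G(56) = mex({0, 2, 3, 4, 5, 6, 7, 9, 10, 11, 12, 13, 14}) = 1
Therefore G(56) = 1.

1


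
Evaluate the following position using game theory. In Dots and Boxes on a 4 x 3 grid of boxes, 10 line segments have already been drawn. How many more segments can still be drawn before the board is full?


Grid: 4 x 3 boxes, i.e. 5 rows and 4 columns of dots.
Horizontal edges: (rows + 1) * cols = 5 * 3 = 15
Vertical edges: rows * (cols + 1) = 4 * 4 = 16
Total edges: 15 + 16 = 31
Edges drawn: 10
Remaining: 31 - 10 = 21

21


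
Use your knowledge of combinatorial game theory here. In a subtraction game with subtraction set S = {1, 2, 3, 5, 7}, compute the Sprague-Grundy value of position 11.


The subtraction set is S = {1, 2, 3, 5, 7}.
G(k) = mex{ G(k - s) : s in S, s <= k }. We compute iteratively: G(0) = 0.
G(1) = mex({0}) = 1
G(2) = mex({0, 1}) = 2
G(3) = mex({0, 1, 2}) = 3
G(4) = mex({1, 2, 3}) = 0
G(5) = mex({0, 2, 3}) = 1
G(6) = mex({0, 1, 3}) = 2
G(7) = mex({0, 1, 2}) = 3
G(8) = mex({1, 2, 3}) = 0
G(9) = mex({0, 2, 3}) = 1
G(10) = mex({0, 1, 3}) = 2
Observe that G(4)..G(10) = 0, 1, 2, 3, 0, 1, 2 repeats G(0)..G(6) = 0, 1, 2, 3, 0, 1, 2.
For k >= max(S) = 7, G(k) is determined by the previous 7 values G(k-7)..G(k-1); a window of 7 consecutive values has recurred shifted by 4, so by induction G(k + 4) = G(k) for all k >= 0: the sequence is periodic from the start with period 4.
One period: G(0..3) = 0, 1, 2, 3.
11 mod 4 = 3, so G(11) = G(3) = 3.

3


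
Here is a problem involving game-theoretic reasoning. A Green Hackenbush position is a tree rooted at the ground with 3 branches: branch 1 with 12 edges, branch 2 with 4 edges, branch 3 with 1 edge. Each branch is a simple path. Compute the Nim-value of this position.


The tree has 3 branches from the ground vertex.
In Green Hackenbush, the Nim-value of a simple path of length k is k.
Branch 1: length 12, Nim-value = 12
Branch 2: length 4, Nim-value = 4
Branch 3: length 1, Nim-value = 1
Total Nim-value = XOR of all branch values:
0 XOR 12 = 12
12 XOR 4 = 8
8 XOR 1 = 9
Nim-value of the tree = 9

9


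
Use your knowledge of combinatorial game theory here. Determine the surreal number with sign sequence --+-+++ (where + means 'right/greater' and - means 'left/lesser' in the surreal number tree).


Sign expansion: --+-+++
Rule: track bounds (lo, hi), initially (-inf, +inf). On '+', the current value becomes lo and we move to the simplest number in (value, hi): value + 1 if hi = +inf, otherwise the midpoint (value + hi)/2. On '-', the current value becomes hi and we move to value - 1 if lo = -inf, otherwise the midpoint (lo + value)/2.
Start at 0.
Step 1: sign = -, move left. Bounds: (-inf, 0). Value = -1
Step 2: sign = -, move left. Bounds: (-inf, -1). Value = -2
Step 3: sign = +, move right. Bounds: (-2, -1). Value = -3/2
Step 4: sign = -, move left. Bounds: (-2, -3/2). Value = -7/4
Step 5: sign = +, move right. Bounds: (-7/4, -3/2). Value = -13/8
Step 6: sign = +, move right. Bounds: (-13/8, -3/2). Value = -25/16
Step 7: sign = +, move right. Bounds: (-25/16, -3/2). Value = -49/32
The surreal number with sign expansion --+-+++ is -49/32.

-49/32


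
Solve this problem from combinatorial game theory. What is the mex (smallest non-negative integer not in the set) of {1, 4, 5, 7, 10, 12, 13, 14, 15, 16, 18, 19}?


Set = {1, 4, 5, 7, 10, 12, 13, 14, 15, 16, 18, 19}
0 is NOT in the set. This is the mex.
mex = 0

0


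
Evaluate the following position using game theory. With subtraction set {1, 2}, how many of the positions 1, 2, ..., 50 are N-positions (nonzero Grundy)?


Subtraction set S = {1, 2}, so G(n) = n mod 3.
G(n) = 0 when n is a multiple of 3.
Multiples of 3 in [1, 50]: 16
N-positions (nonzero Grundy) = 50 - 16 = 34

34


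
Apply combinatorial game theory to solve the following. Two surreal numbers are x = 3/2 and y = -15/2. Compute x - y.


x = 3/2, y = -15/2
Converting to common denominator: 2
x = 3/2, y = -15/2
x - y = 3/2 - -15/2 = 9

9


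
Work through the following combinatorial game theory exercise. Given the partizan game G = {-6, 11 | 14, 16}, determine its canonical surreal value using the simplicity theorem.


Left options: {-6, 11}, max = 11
Right options: {14, 16}, min = 14
All options are numbers and max(Left) < min(Right), so by the simplicity theorem the value is the simplest (earliest-born) number strictly between 11 and 14.
Integers 12 through 13 all lie strictly between 11 and 14.
Among integers, the simplest (lowest birthday = smallest |n|; 0 is born on day 0, +-n on day n) is 12.
No non-integer in the interval can be simpler: if x is a non-integer in the interval, then floor(x) or ceil(x) also lies in the interval (the interval contains an integer), and both are proper prefixes of x's sign expansion, i.e. born earlier. So the game value is 12.
Game value = 12

12


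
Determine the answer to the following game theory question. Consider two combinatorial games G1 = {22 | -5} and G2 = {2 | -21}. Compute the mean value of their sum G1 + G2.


G1 = {22 | -5}, G2 = {2 | -21}
Each is a switch {a | b} with numbers a > b; its mean value is (a + b)/2, and mean value is additive over game sums: m(G1 + G2) = m(G1) + m(G2).
Mean of G1 = (22 + (-5))/2 = 17/2 = 17/2
Mean of G2 = (2 + (-21))/2 = -19/2 = -19/2
Mean of G1 + G2 = 17/2 + -19/2 = -1

-1


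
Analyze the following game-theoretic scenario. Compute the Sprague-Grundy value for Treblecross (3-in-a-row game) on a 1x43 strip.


Treblecross: place X on empty cells; 3-in-a-row wins.
Playing within two cells of an existing X lets the opponent win at once, so sensible play treats the cells i-2..i+2 around each X as dead. The player left with no safe cell loses, so this is a normal-play take-away game on strips of safe cells.
Placing X at cell i (0-indexed) of a strip of k safe cells leaves independent strips of sizes max(0, i-2) and max(0, k-i-3). Hence G(k) = mex{ G(max(0,i-2)) XOR G(max(0,k-i-3)) : 0 <= i < k }, with G(0) = 0.
G(1): splits (0,0):0^0=0 -> mex({0}) = 1
G(2): splits (0,0):0^0=0 -> mex({0}) = 1
G(3): splits (0,0):0^0=0 -> mex({0}) = 1
G(4): splits (0,1):0^1=1 (0,0):0^0=0 -> mex({0, 1}) = 2
G(5): splits (0,2):0^1=1 (0,1):0^1=1 (0,0):0^0=0 -> mex({0, 1}) = 2
G(6) = mex({1}) = 0
G(7) = mex({0, 1, 2}) = 3
G(8) = mex({0, 1, 2}) = 3
G(9) = mex({0, 2}) = 1
G(10) = mex({0, 2, 3}) = 1
G(11) = mex({0, 3}) = 1
G(12) = mex({1, 3}) = 0
G(13) = mex({0, 1, 2, 3}) = 4
G(14) = mex({0, 1, 2}) = 3
G(15) = mex({0, 1, 2}) = 3
G(16) = mex({0, 1, 2, 4}) = 3
G(17) = mex({0, 1, 3, 4}) = 2
G(18) = mex({0, 1, 3, 4}) = 2
G(19) = mex({0, 1, 3, 5}) = 2
G(20) = mex({0, 1, 2, 3, 5}) = 4
G(21) = mex({0, 1, 2, 3, 5}) = 4
G(22) = mex({1, 2, 6}) = 0
G(23) = mex({0, 1, 2, 3, 4, 6}) = 5
G(24) = mex({0, 1, 2, 3, 4}) = 5
G(25) = mex({0, 1, 3, 4, 7}) = 2
G(26) = mex({0, 1, 3, 4, 5, 7}) = 2
G(27) = mex({0, 1, 3, 5}) = 2
G(28) = mex({0, 1, 2, 5}) = 3
G(29) = mex({0, 1, 2, 4, 5, 6}) = 3
G(30) = mex({1, 2, 4, 6}) = 0
G(31) = mex({0, 1, 2, 3, 4, 6}) = 5
G(32) = mex({1, 2, 3, 4, 7}) = 0
G(33) = mex({0, 3, 7}) = 1
G(34) = mex({0, 2, 3, 5, 7}) = 1
G(35) = mex({0, 2, 3, 5, 6}) = 1
G(36) = mex({0, 1, 2, 5, 6}) = 3
G(37) = mex({0, 1, 2, 4, 5, 6}) = 3
G(38) = mex({0, 1, 2, 4}) = 3
G(39) = mex({0, 1, 2, 3, 4, 7}) = 5
G(40) = mex({0, 1, 2, 3, 4, 5, 7}) = 6
G(41) = mex({0, 1, 2, 3, 5, 7}) = 4
G(42) = mex({0, 1, 2, 3, 5, 6, 7}) = 4
G(43) = mex({0, 2, 3, 5, 6}) = 1
Therefore G(43) = 1.

1


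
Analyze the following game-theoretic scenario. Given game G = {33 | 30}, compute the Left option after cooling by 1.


Original game: {33 | 30} (a switch {a | b} with a > b).
Cooling by t (for t below the temperature (a - b)/2 = 3/2) taxes each move by t: {a | b} cooled by t is {a - t | b + t}.
Cooling amount: t = 1
Cooled Left option: 33 - 1 = 32
Cooled Right option: 30 + 1 = 31
Cooled game: {32 | 31}
Left option = 32

32


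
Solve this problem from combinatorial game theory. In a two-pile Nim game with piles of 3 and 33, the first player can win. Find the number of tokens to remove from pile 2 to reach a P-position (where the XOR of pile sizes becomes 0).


Piles: 3 and 33
Current XOR: 3 XOR 33 = 34 (non-zero, so this is an N-position).
To make the XOR zero, we need to find a move that balances the piles.
For pile 2 (size 33): target = 33 XOR 34 = 3
We reduce pile 2 from 33 to 3.
Tokens removed: 33 - 3 = 30
Verification: 3 XOR 3 = 0

30


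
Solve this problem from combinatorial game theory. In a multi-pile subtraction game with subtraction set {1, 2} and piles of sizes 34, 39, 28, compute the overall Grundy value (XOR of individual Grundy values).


Subtraction set: {1, 2}
For this subtraction set, G(n) = n mod 3 (period = max + 1 = 3).
Pile 1 (size 34): G(34) = 34 mod 3 = 1
Pile 2 (size 39): G(39) = 39 mod 3 = 0
Pile 3 (size 28): G(28) = 28 mod 3 = 1
Total Grundy value = XOR of all: 1 XOR 0 XOR 1 = 0

0


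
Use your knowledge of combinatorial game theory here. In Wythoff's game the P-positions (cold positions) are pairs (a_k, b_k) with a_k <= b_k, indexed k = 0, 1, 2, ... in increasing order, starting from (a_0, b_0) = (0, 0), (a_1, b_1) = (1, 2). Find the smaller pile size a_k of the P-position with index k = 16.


By Wythoff's theorem, a_k = floor(k * phi) and b_k = floor(k * phi^2) = a_k + k, where phi = (1 + sqrt(5))/2 is the golden ratio.
phi = (1 + sqrt(5))/2 = 1.618034
k = 16
k * phi = 16 * 1.618034 = 25.888544
a_16 = floor(k * phi) = 25

25


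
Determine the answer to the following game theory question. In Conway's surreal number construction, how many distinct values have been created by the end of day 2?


Day 0: {|} = 0 is born. Count = 1.
Day n: the number of surreal numbers born by day n is 2^(n+1) - 1.
By day 0: 2^1 - 1 = 1
By day 1: 2^2 - 1 = 3
By day 2: 2^3 - 1 = 7
By day 2: 7 surreal numbers.

7


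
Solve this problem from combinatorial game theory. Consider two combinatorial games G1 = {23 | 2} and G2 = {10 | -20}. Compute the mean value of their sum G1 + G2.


G1 = {23 | 2}, G2 = {10 | -20}
Each is a switch {a | b} with numbers a > b; its mean value is (a + b)/2, and mean value is additive over game sums: m(G1 + G2) = m(G1) + m(G2).
Mean of G1 = (23 + (2))/2 = 25/2 = 25/2
Mean of G2 = (10 + (-20))/2 = -10/2 = -5
Mean of G1 + G2 = 25/2 + -5 = 15/2

15/2


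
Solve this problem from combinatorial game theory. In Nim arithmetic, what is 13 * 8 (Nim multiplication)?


Nim multiplication is bilinear over XOR: (u XOR v) * w = (u*w) XOR (v*w).
So we split each operand into its bit components and XOR the pairwise Nim products.
13 = 1 + 4 + 8 (as XOR of powers of 2).
8 = 8 (as XOR of powers of 2).
Using the standard Nim-product table on single bits:
  2*2 = 3,   2*4 = 8,   2*8 = 12,
  4*4 = 6,   4*8 = 11,  8*8 = 13,
and  1*x = x (identity), k*l = l*k (commutative).
Pairwise Nim products:
  1 * 8 = 8
  4 * 8 = 11
  8 * 8 = 13
XOR them: 8 XOR 11 XOR 13 = 14.
Result: 13 * 8 = 14 (in Nim).

14


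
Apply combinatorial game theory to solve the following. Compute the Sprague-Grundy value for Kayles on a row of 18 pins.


Kayles: a move removes 1 or 2 adjacent pins from a contiguous row.
Removing pins from a row of k leaves two independent rows (a, b) with a + b = k - 1 (one pin) or a + b = k - 2 (two pins); an end removal gives a = 0.
By Sprague-Grundy, G(k) = mex{ G(a) XOR G(b) } over all these splits. G(0) = 0.
G(1): splits (0,0):0^0=0 -> mex({0}) = 1
G(2): splits (0,1):0^1=1 (0,0):0^0=0 -> mex({0, 1}) = 2
G(3): splits (0,2):0^2=2 (1,1):1^1=0 (0,1):0^1=1 -> mex({0, 1, 2}) = 3
G(4): splits (0,3):0^3=3 (1,2):1^2=3 (0,2):0^2=2 (1,1):1^1=0 -> mex({0, 2, 3}) = 1
G(5): splits (0,4):0^1=1 (1,3):1^3=2 (2,2):2^2=0 (0,3):0^3=3 (1,2):1^2=3 -> mex({0, 1, 2, 3}) = 4
G(6) = mex({0, 1, 2, 4}) = 3
G(7) = mex({0, 1, 3, 4, 5}) = 2
G(8) = mex({0, 2, 3, 5, 6}) = 1
G(9) = mex({0, 1, 2, 3, 6, 7}) = 4
G(10) = mex({0, 1, 3, 4, 5, 7}) = 2
G(11) = mex({0, 1, 2, 3, 4, 5}) = 6
G(12) = mex({0, 1, 2, 3, 5, 6, 7}) = 4
G(13) = mex({0, 2, 3, 4, 6, 7}) = 1
G(14) = mex({0, 1, 4, 5, 6, 7}) = 2
G(15) = mex({0, 1, 2, 3, 4, 5, 6}) = 7
G(16) = mex({0, 2, 3, 5, 6, 7}) = 1
G(17) = mex({0, 1, 2, 3, 5, 6, 7}) = 4
G(18) = mex({0, 1, 2, 4, 5, 6}) = 3
Therefore G(18) = 3.

3


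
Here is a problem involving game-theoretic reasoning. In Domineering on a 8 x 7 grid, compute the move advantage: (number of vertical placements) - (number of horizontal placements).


Board is 8 x 7 (rows x cols).
Left (vertical) placements: (rows-1) * cols = 7 * 7 = 49
Right (horizontal) placements: rows * (cols-1) = 8 * 6 = 48
Advantage = Left - Right = 49 - 48 = 1

1


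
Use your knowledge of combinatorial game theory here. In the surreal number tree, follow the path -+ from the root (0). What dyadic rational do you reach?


Sign expansion: -+
Rule: track bounds (lo, hi), initially (-inf, +inf). On '+', the current value becomes lo and we move to the simplest number in (value, hi): value + 1 if hi = +inf, otherwise the midpoint (value + hi)/2. On '-', the current value becomes hi and we move to value - 1 if lo = -inf, otherwise the midpoint (lo + value)/2.
Start at 0.
Step 1: sign = -, move left. Bounds: (-inf, 0). Value = -1
Step 2: sign = +, move right. Bounds: (-1, 0). Value = -1/2
The surreal number with sign expansion -+ is -1/2.

-1/2


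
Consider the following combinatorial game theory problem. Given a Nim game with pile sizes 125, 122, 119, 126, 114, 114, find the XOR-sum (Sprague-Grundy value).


We need the XOR (exclusive or) of all pile sizes.
After XOR-ing pile 1 (size 125): 0 XOR 125 = 125
After XOR-ing pile 2 (size 122): 125 XOR 122 = 7
After XOR-ing pile 3 (size 119): 7 XOR 119 = 112
After XOR-ing pile 4 (size 126): 112 XOR 126 = 14
After XOR-ing pile 5 (size 114): 14 XOR 114 = 124
After XOR-ing pile 6 (size 114): 124 XOR 114 = 14
The Nim-value of this position is 14.

14


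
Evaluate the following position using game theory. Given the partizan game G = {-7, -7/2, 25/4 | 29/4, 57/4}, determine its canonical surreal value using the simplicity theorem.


Left options: {-7, -7/2, 25/4}, max = 25/4
Right options: {29/4, 57/4}, min = 29/4
All options are numbers and max(Left) < min(Right), so by the simplicity theorem the value is the simplest (earliest-born) number strictly between 25/4 and 29/4.
The only integer strictly between 25/4 and 29/4 is 7.
No non-integer in the interval can be simpler: if x is a non-integer in the interval, then floor(x) or ceil(x) also lies in the interval (the interval contains an integer), and both are proper prefixes of x's sign expansion, i.e. born earlier. So the game value is 7.
Game value = 7

7


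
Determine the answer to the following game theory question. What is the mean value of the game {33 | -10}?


Game = {33 | -10}, a switch {a | b} with numbers a > b.
Its thermograph has left wall a - t and right wall b + t, which meet at t = (a - b)/2, where both equal (a + b)/2. So the mast (mean value) is at (a + b)/2.
Mean = (33 + (-10))/2 = 23/2 = 23/2

23/2


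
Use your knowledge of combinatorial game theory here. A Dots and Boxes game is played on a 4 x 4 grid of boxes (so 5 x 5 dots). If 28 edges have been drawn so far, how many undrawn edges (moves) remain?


Grid: 4 x 4 boxes, i.e. 5 rows and 5 columns of dots.
Horizontal edges: (rows + 1) * cols = 5 * 4 = 20
Vertical edges: rows * (cols + 1) = 4 * 5 = 20
Total edges: 20 + 20 = 40
Edges drawn: 28
Remaining: 40 - 28 = 12

12
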